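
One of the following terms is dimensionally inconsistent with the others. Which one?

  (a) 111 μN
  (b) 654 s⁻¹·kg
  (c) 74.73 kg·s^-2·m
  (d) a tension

In SI base units:
  (a) N = kg·m·s⁻²
  (b) kg·s⁻¹
  (c) kg·m·s⁻²
  (d) [tension] = kg·m·s⁻²
All reduce to kg·m·s⁻² except (b), which is kg·s⁻¹.

(b)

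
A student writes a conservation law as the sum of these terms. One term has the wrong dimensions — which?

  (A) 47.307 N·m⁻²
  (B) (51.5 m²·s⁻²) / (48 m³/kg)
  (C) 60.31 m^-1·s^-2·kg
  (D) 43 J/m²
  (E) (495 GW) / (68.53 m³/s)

(D)

Expand each in SI base units:
  (A) N·m⁻² = kg·m·s⁻²·m⁻² = kg·m⁻¹·s⁻²
  (B) [m²·s⁻²] / [kg⁻¹·m³] = kg·m⁻¹·s⁻²
  (C) kg·m⁻¹·s⁻²
  (D) J·m⁻² = N·m·m⁻² = kg·s⁻²
  (E) [kg·m²·s⁻³] / [m³·s⁻¹] = kg·m⁻¹·s⁻²
All reduce to kg·m⁻¹·s⁻² except (D), which is kg·s⁻².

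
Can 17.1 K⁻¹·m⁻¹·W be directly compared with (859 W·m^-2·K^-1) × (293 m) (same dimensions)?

Yes

Expand each in SI base units:
  17.1 K⁻¹·m⁻¹·W:  W·m⁻¹·K⁻¹ = J·s⁻¹·m⁻¹·K⁻¹ = kg·m·s⁻³·K⁻¹
  (859 W·m^-2·K^-1) × (293 m):  [kg·s⁻³·K⁻¹] · [m] = kg·m·s⁻³·K⁻¹
Both are kg·m·s⁻³·K⁻¹, so they have the same dimensions and can be added.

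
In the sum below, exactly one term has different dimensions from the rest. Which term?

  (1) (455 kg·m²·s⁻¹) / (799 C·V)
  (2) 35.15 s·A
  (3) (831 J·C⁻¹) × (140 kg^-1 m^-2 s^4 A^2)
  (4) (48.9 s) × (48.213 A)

Expand each in SI base units:
  (1) [kg·m²·s⁻¹] / [kg·m²·s⁻²] = s
  (2) A·s = s·A
  (3) [kg·m²·s⁻³·A⁻¹] · [kg⁻¹·m⁻²·s⁴·A²] = s·A
  (4) [s] · [A] = s·A
All reduce to s·A except (1), which is s.

(1)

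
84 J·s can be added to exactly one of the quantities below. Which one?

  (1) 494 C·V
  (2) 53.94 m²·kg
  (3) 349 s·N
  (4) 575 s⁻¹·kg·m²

(4)

Reference: J·s = N·m·s = kg·m²·s⁻¹.
Each option:
  (1) C·V = s·A·J·C⁻¹ = kg·m²·s⁻²
  (2) kg·m²
  (3) N·s = kg·m·s⁻²·s = kg·m·s⁻¹
  (4) kg·m²·s⁻¹  ← same
Only (4) matches kg·m²·s⁻¹.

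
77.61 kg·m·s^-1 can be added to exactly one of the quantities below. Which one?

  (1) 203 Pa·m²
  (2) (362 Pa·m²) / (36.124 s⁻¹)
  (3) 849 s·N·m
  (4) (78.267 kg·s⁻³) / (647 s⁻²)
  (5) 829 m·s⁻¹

(2)

Reference: kg·m·s⁻¹.
Each option:
  (1) Pa·m² = N·m⁻²·m² = kg·m·s⁻²
  (2) [kg·m·s⁻²] / [s⁻¹] = kg·m·s⁻¹  ← same
  (3) N·m·s = kg·m·s⁻²·m·s = kg·m²·s⁻¹
  (4) [kg·s⁻³] / [s⁻²] = kg·s⁻¹
  (5) m·s⁻¹
Only (2) matches kg·m·s⁻¹.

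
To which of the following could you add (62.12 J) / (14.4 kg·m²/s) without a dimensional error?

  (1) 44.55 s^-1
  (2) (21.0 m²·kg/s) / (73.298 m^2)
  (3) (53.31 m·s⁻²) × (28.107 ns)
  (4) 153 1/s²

Reference: [kg·m²·s⁻²] / [kg·m²·s⁻¹] = s⁻¹.
Each option:
  (1) s⁻¹  ← same
  (2) [kg·m²·s⁻¹] / [m²] = kg·s⁻¹
  (3) [m·s⁻²] · [s] = m·s⁻¹
  (4) s⁻²
Only (1) matches s⁻¹.

(1)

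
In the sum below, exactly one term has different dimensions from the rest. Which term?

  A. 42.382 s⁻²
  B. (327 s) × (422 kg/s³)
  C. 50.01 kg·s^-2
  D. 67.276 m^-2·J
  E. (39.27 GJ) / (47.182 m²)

Work out the base dimensions of each:
  A. s⁻²
  B. [s] · [kg·s⁻³] = kg·s⁻²
  C. kg·s⁻²
  D. J·m⁻² = N·m·m⁻² = kg·s⁻²
  E. [kg·m²·s⁻²] / [m²] = kg·s⁻²
All reduce to kg·s⁻² except A., which is s⁻².

A.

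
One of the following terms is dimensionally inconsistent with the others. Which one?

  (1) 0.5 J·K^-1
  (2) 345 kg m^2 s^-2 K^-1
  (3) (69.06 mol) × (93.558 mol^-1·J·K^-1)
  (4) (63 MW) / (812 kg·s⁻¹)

(4)

Expand each in SI base units:
  (1) J·K⁻¹ = N·m·K⁻¹ = kg·m²·s⁻²·K⁻¹
  (2) kg·m²·s⁻²·K⁻¹
  (3) [mol] · [kg·m²·s⁻²·K⁻¹·mol⁻¹] = kg·m²·s⁻²·K⁻¹
  (4) [kg·m²·s⁻³] / [kg·s⁻¹] = m²·s⁻²
All reduce to kg·m²·s⁻²·K⁻¹ except (4), which is m²·s⁻².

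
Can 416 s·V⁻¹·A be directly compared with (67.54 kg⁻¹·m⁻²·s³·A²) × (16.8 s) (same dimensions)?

Work out the base dimensions of each:
  416 s·V⁻¹·A:  A·s·V⁻¹ = A·s·(J·C⁻¹)⁻¹ = kg⁻¹·m⁻²·s⁴·A²
  (67.54 kg⁻¹·m⁻²·s³·A²) × (16.8 s):  [kg⁻¹·m⁻²·s³·A²] · [s] = kg⁻¹·m⁻²·s⁴·A²
Both are kg⁻¹·m⁻²·s⁴·A², so they have the same dimensions and can be added.

Yes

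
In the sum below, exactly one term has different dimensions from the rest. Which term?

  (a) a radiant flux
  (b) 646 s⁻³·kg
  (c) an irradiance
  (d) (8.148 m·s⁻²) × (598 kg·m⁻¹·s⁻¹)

(a)

Reduce each to base SI dimensions:
  (a) [radiant flux] = kg·m²·s⁻³
  (b) kg·s⁻³
  (c) [irradiance] = kg·s⁻³
  (d) [m·s⁻²] · [kg·m⁻¹·s⁻¹] = kg·s⁻³
All reduce to kg·s⁻³ except (a), which is kg·m²·s⁻³.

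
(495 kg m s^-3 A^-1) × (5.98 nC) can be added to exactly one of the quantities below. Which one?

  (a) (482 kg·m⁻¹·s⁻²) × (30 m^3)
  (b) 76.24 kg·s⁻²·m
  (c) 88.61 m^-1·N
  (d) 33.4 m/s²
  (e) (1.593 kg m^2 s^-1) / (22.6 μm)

(b)

Reference: [kg·m·s⁻³·A⁻¹] · [s·A] = kg·m·s⁻².
Each option:
  (a) [kg·m⁻¹·s⁻²] · [m³] = kg·m²·s⁻²
  (b) kg·m·s⁻²  ← same
  (c) N·m⁻¹ = kg·m·s⁻²·m⁻¹ = kg·s⁻²
  (d) m·s⁻²
  (e) [kg·m²·s⁻¹] / [m] = kg·m·s⁻¹
Only (b) matches kg·m·s⁻².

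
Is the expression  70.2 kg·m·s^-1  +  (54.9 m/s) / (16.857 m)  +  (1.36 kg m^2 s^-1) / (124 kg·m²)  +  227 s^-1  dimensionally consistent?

No

Reduce each to base SI dimensions:
  70.2 kg·m·s^-1:  kg·m·s⁻¹
  (54.9 m/s) / (16.857 m):  [m·s⁻¹] / [m] = s⁻¹
  (1.36 kg m^2 s^-1) / (124 kg·m²):  [kg·m²·s⁻¹] / [kg·m²] = s⁻¹
  227 s^-1:  s⁻¹
The terms do not share a single dimension (kg·m·s⁻¹ vs s⁻¹).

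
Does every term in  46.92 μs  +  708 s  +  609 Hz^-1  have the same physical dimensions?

Yes

Expand each in SI base units:
  46.92 μs:  s
  708 s:  s
  609 Hz^-1:  Hz⁻¹ = (s⁻¹)⁻¹ = s
Every term reduces to s.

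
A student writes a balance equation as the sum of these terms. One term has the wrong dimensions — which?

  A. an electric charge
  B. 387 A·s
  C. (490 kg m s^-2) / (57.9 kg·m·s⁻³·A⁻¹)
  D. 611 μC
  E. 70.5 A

Reduce each to base SI dimensions:
  A. [electric charge] = s·A
  B. A·s = s·A
  C. [kg·m·s⁻²] / [kg·m·s⁻³·A⁻¹] = s·A
  D. C = s·A
  E. A
All reduce to s·A except E., which is A.

E.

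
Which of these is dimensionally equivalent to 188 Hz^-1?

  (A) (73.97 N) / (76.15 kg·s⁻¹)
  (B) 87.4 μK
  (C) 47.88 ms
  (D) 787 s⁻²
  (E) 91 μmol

Reference: Hz⁻¹ = (s⁻¹)⁻¹ = s.
Each option:
  (A) [kg·m·s⁻²] / [kg·s⁻¹] = m·s⁻¹
  (B) K
  (C) s  ← same
  (D) s⁻²
  (E) mol
Only (C) matches s.

(C)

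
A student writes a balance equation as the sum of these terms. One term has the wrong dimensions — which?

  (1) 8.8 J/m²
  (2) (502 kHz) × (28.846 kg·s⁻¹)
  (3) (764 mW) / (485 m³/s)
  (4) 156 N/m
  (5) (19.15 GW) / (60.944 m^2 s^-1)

(3)

Work out the base dimensions of each:
  (1) J·m⁻² = N·m·m⁻² = kg·s⁻²
  (2) [s⁻¹] · [kg·s⁻¹] = kg·s⁻²
  (3) [kg·m²·s⁻³] / [m³·s⁻¹] = kg·m⁻¹·s⁻²
  (4) N·m⁻¹ = kg·m·s⁻²·m⁻¹ = kg·s⁻²
  (5) [kg·m²·s⁻³] / [m²·s⁻¹] = kg·s⁻²
All reduce to kg·s⁻² except (3), which is kg·m⁻¹·s⁻².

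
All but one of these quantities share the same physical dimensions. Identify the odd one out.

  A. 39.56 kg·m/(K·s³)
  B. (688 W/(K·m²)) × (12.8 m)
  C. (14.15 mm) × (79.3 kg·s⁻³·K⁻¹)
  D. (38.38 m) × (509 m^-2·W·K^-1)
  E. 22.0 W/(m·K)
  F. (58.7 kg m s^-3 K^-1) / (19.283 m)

Dimensions:
  A. kg·m·s⁻³·K⁻¹
  B. [kg·s⁻³·K⁻¹] · [m] = kg·m·s⁻³·K⁻¹
  C. [m] · [kg·s⁻³·K⁻¹] = kg·m·s⁻³·K⁻¹
  D. [m] · [kg·s⁻³·K⁻¹] = kg·m·s⁻³·K⁻¹
  E. W·m⁻¹·K⁻¹ = J·s⁻¹·m⁻¹·K⁻¹ = kg·m·s⁻³·K⁻¹
  F. [kg·m·s⁻³·K⁻¹] / [m] = kg·s⁻³·K⁻¹
All reduce to kg·m·s⁻³·K⁻¹ except F., which is kg·s⁻³·K⁻¹.

F.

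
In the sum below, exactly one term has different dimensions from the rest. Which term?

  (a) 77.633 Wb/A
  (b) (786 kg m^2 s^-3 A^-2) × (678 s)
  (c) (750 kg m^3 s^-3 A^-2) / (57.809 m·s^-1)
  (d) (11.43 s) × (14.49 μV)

(d)

Work out the base dimensions of each:
  (a) Wb·A⁻¹ = V·s·A⁻¹ = kg·m²·s⁻²·A⁻²
  (b) [kg·m²·s⁻³·A⁻²] · [s] = kg·m²·s⁻²·A⁻²
  (c) [kg·m³·s⁻³·A⁻²] / [m·s⁻¹] = kg·m²·s⁻²·A⁻²
  (d) [s] · [kg·m²·s⁻³·A⁻¹] = kg·m²·s⁻²·A⁻¹
All reduce to kg·m²·s⁻²·A⁻² except (d), which is kg·m²·s⁻²·A⁻¹.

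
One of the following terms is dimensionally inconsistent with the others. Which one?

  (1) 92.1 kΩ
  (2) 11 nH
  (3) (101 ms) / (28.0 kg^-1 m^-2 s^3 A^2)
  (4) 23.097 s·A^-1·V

Dimensions:
  (1) Ω = V·A⁻¹ = kg·m²·s⁻³·A⁻²
  (2) H = V·s·A⁻¹ = kg·m²·s⁻²·A⁻²
  (3) [s] / [kg⁻¹·m⁻²·s³·A²] = kg·m²·s⁻²·A⁻²
  (4) V·s·A⁻¹ = J·C⁻¹·s·A⁻¹ = kg·m²·s⁻²·A⁻²
All reduce to kg·m²·s⁻²·A⁻² except (1), which is kg·m²·s⁻³·A⁻².

(1)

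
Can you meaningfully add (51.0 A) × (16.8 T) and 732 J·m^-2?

Yes

Reduce each to base SI dimensions:
  (51.0 A) × (16.8 T):  [A] · [kg·s⁻²·A⁻¹] = kg·s⁻²
  732 J·m^-2:  J·m⁻² = N·m·m⁻² = kg·s⁻²
Both are kg·s⁻², so they have the same dimensions and can be added.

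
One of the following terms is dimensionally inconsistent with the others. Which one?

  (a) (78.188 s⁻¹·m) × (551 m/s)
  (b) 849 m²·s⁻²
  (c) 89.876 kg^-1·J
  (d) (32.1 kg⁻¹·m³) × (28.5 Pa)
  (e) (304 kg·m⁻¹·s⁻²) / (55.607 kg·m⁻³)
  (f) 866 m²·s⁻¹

Work out the base dimensions of each:
  (a) [m·s⁻¹] · [m·s⁻¹] = m²·s⁻²
  (b) m²·s⁻²
  (c) J·kg⁻¹ = N·m·kg⁻¹ = m²·s⁻²
  (d) [kg⁻¹·m³] · [kg·m⁻¹·s⁻²] = m²·s⁻²
  (e) [kg·m⁻¹·s⁻²] / [kg·m⁻³] = m²·s⁻²
  (f) m²·s⁻¹
All reduce to m²·s⁻² except (f), which is m²·s⁻¹.

(f)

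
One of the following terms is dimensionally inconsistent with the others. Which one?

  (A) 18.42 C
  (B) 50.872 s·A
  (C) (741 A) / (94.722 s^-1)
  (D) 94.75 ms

Dimensions:
  (A) C = s·A
  (B) A·s = s·A
  (C) [A] / [s⁻¹] = s·A
  (D) s
All reduce to s·A except (D), which is s.

(D)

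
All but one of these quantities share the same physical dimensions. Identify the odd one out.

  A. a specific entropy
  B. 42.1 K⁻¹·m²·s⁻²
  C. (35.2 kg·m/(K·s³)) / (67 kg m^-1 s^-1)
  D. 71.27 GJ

Expand each in SI base units:
  A. [specific entropy] = m²·s⁻²·K⁻¹
  B. m²·s⁻²·K⁻¹
  C. [kg·m·s⁻³·K⁻¹] / [kg·m⁻¹·s⁻¹] = m²·s⁻²·K⁻¹
  D. J = N·m = kg·m²·s⁻²
All reduce to m²·s⁻²·K⁻¹ except D., which is kg·m²·s⁻².

D.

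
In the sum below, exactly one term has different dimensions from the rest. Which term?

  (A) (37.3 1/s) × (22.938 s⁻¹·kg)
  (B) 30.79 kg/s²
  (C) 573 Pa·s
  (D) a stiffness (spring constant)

(C)

Expand each in SI base units:
  (A) [s⁻¹] · [kg·s⁻¹] = kg·s⁻²
  (B) kg·s⁻²
  (C) Pa·s = N·m⁻²·s = kg·m⁻¹·s⁻¹
  (D) [stiffness (spring constant)] = kg·s⁻²
All reduce to kg·s⁻² except (C), which is kg·m⁻¹·s⁻¹.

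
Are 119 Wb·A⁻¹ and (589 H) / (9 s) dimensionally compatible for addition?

No

Dimensions:
  119 Wb·A⁻¹:  Wb·A⁻¹ = V·s·A⁻¹ = kg·m²·s⁻²·A⁻²
  (589 H) / (9 s):  [kg·m²·s⁻²·A⁻²] / [s] = kg·m²·s⁻³·A⁻²
kg·m²·s⁻²·A⁻² ≠ kg·m²·s⁻³·A⁻², so they cannot be added.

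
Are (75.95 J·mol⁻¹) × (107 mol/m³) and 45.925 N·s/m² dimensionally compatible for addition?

Reduce each to base SI dimensions:
  (75.95 J·mol⁻¹) × (107 mol/m³):  [kg·m²·s⁻²·mol⁻¹] · [m⁻³·mol] = kg·m⁻¹·s⁻²
  45.925 N·s/m²:  N·s·m⁻² = kg·m·s⁻²·s·m⁻² = kg·m⁻¹·s⁻¹
kg·m⁻¹·s⁻² ≠ kg·m⁻¹·s⁻¹, so they cannot be added.

No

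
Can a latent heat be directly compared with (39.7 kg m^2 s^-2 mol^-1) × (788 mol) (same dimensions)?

Expand each in SI base units:
  a latent heat:  [latent heat] = m²·s⁻²
  (39.7 kg m^2 s^-2 mol^-1) × (788 mol):  [kg·m²·s⁻²·mol⁻¹] · [mol] = kg·m²·s⁻²
m²·s⁻² ≠ kg·m²·s⁻², so they cannot be added.

No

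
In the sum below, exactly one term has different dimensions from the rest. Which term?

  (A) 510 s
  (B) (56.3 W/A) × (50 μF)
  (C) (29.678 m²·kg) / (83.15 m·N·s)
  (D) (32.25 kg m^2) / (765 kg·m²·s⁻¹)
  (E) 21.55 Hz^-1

(B)

In SI base units:
  (A) s
  (B) [kg·m²·s⁻³·A⁻¹] · [kg⁻¹·m⁻²·s⁴·A²] = s·A
  (C) [kg·m²] / [kg·m²·s⁻¹] = s
  (D) [kg·m²] / [kg·m²·s⁻¹] = s
  (E) Hz⁻¹ = (s⁻¹)⁻¹ = s
All reduce to s except (B), which is s·A.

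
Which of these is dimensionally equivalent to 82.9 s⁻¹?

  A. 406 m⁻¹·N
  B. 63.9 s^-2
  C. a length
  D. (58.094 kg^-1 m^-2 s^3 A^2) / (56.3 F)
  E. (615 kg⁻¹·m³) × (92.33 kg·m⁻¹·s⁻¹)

D.

Reference: s⁻¹.
Each option:
  A. N·m⁻¹ = kg·m·s⁻²·m⁻¹ = kg·s⁻²
  B. s⁻²
  C. [length] = m
  D. [kg⁻¹·m⁻²·s³·A²] / [kg⁻¹·m⁻²·s⁴·A²] = s⁻¹  ← same
  E. [kg⁻¹·m³] · [kg·m⁻¹·s⁻¹] = m²·s⁻¹
Only D. matches s⁻¹.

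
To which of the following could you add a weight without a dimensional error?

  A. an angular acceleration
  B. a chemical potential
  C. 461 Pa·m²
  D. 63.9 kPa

C.

Reference: [weight] = kg·m·s⁻².
Each option:
  A. [angular acceleration] = s⁻²
  B. [chemical potential] = kg·m²·s⁻²·mol⁻¹
  C. Pa·m² = N·m⁻²·m² = kg·m·s⁻²  ← same
  D. Pa = N·m⁻² = kg·m⁻¹·s⁻²
Only C. matches kg·m·s⁻².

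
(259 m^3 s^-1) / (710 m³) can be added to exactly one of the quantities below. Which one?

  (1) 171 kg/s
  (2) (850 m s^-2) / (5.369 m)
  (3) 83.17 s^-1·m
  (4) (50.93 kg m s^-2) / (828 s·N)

Reference: [m³·s⁻¹] / [m³] = s⁻¹.
Each option:
  (1) kg·s⁻¹
  (2) [m·s⁻²] / [m] = s⁻²
  (3) m·s⁻¹
  (4) [kg·m·s⁻²] / [kg·m·s⁻¹] = s⁻¹  ← same
Only (4) matches s⁻¹.

(4)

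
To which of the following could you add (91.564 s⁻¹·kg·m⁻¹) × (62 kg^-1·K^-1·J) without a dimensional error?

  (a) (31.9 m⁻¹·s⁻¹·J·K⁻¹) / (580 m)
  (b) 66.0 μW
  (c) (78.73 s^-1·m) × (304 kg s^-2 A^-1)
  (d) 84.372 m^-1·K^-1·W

(d)

Reference: [kg·m⁻¹·s⁻¹] · [m²·s⁻²·K⁻¹] = kg·m·s⁻³·K⁻¹.
Each option:
  (a) [kg·m·s⁻³·K⁻¹] / [m] = kg·s⁻³·K⁻¹
  (b) W = J·s⁻¹ = kg·m²·s⁻³
  (c) [m·s⁻¹] · [kg·s⁻²·A⁻¹] = kg·m·s⁻³·A⁻¹
  (d) W·m⁻¹·K⁻¹ = J·s⁻¹·m⁻¹·K⁻¹ = kg·m·s⁻³·K⁻¹  ← same
Only (d) matches kg·m·s⁻³·K⁻¹.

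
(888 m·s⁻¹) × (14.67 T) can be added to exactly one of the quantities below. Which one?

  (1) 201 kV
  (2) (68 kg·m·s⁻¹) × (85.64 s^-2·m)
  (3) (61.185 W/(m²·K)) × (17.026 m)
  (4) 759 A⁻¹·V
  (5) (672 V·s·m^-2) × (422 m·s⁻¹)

(5)

Reference: [m·s⁻¹] · [kg·s⁻²·A⁻¹] = kg·m·s⁻³·A⁻¹.
Each option:
  (1) V = J·C⁻¹ = kg·m²·s⁻³·A⁻¹
  (2) [kg·m·s⁻¹] · [m·s⁻²] = kg·m²·s⁻³
  (3) [kg·s⁻³·K⁻¹] · [m] = kg·m·s⁻³·K⁻¹
  (4) V·A⁻¹ = J·C⁻¹·A⁻¹ = kg·m²·s⁻³·A⁻²
  (5) [kg·s⁻²·A⁻¹] · [m·s⁻¹] = kg·m·s⁻³·A⁻¹  ← same
Only (5) matches kg·m·s⁻³·A⁻¹.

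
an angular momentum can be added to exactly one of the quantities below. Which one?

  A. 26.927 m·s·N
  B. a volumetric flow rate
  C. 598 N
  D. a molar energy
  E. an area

Reference: [angular momentum] = kg·m²·s⁻¹.
Each option:
  A. N·m·s = kg·m·s⁻²·m·s = kg·m²·s⁻¹  ← same
  B. [volumetric flow rate] = m³·s⁻¹
  C. N = kg·m·s⁻²
  D. [molar energy] = kg·m²·s⁻²·mol⁻¹
  E. [area] = m²
Only A. matches kg·m²·s⁻¹.

A.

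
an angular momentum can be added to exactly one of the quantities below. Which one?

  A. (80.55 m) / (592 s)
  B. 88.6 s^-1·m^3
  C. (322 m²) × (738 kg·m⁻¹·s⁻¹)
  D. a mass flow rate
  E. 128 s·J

E.

Reference: [angular momentum] = kg·m²·s⁻¹.
Each option:
  A. [m] / [s] = m·s⁻¹
  B. m³·s⁻¹
  C. [m²] · [kg·m⁻¹·s⁻¹] = kg·m·s⁻¹
  D. [mass flow rate] = kg·s⁻¹
  E. J·s = N·m·s = kg·m²·s⁻¹  ← same
Only E. matches kg·m²·s⁻¹.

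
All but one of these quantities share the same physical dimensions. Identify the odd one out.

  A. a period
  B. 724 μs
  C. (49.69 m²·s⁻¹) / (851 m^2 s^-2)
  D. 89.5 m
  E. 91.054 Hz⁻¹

D.

Work out the base dimensions of each:
  A. [period] = s
  B. s
  C. [m²·s⁻¹] / [m²·s⁻²] = s
  D. m
  E. Hz⁻¹ = (s⁻¹)⁻¹ = s
All reduce to s except D., which is m.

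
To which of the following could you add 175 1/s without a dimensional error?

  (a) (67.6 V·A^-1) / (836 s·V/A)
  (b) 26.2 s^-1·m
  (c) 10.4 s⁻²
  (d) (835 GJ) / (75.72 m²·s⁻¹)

Reference: s⁻¹.
Each option:
  (a) [kg·m²·s⁻³·A⁻²] / [kg·m²·s⁻²·A⁻²] = s⁻¹  ← same
  (b) m·s⁻¹
  (c) s⁻²
  (d) [kg·m²·s⁻²] / [m²·s⁻¹] = kg·s⁻¹
Only (a) matches s⁻¹.

(a)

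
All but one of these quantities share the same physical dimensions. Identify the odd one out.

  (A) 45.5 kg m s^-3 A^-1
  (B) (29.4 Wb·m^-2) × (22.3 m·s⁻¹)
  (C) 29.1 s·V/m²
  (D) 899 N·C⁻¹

In SI base units:
  (A) kg·m·s⁻³·A⁻¹
  (B) [kg·s⁻²·A⁻¹] · [m·s⁻¹] = kg·m·s⁻³·A⁻¹
  (C) V·s·m⁻² = J·C⁻¹·s·m⁻² = kg·s⁻²·A⁻¹
  (D) N·C⁻¹ = kg·m·s⁻²·(s·A)⁻¹ = kg·m·s⁻³·A⁻¹
All reduce to kg·m·s⁻³·A⁻¹ except (C), which is kg·s⁻²·A⁻¹.

(C)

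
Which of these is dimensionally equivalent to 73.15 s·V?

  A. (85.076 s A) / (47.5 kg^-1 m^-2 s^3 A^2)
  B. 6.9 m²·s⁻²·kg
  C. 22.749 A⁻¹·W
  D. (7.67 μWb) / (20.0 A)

Reference: V·s = J·C⁻¹·s = kg·m²·s⁻²·A⁻¹.
Each option:
  A. [s·A] / [kg⁻¹·m⁻²·s³·A²] = kg·m²·s⁻²·A⁻¹  ← same
  B. kg·m²·s⁻²
  C. W·A⁻¹ = J·s⁻¹·A⁻¹ = kg·m²·s⁻³·A⁻¹
  D. [kg·m²·s⁻²·A⁻¹] / [A] = kg·m²·s⁻²·A⁻²
Only A. matches kg·m²·s⁻²·A⁻¹.

A.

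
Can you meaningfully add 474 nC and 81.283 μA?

No

Reduce each to base SI dimensions:
  474 nC:  C = s·A
  81.283 μA:  A
s·A ≠ A, so they cannot be added.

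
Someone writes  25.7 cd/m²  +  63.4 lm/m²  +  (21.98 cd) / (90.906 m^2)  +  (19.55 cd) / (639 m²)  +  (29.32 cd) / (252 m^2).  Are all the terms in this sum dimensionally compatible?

Work out the base dimensions of each:
  25.7 cd/m²:  cd·m⁻² = m⁻²·cd
  63.4 lm/m²:  lm·m⁻² = cd·m⁻² = m⁻²·cd
  (21.98 cd) / (90.906 m^2):  [cd] / [m²] = m⁻²·cd
  (19.55 cd) / (639 m²):  [cd] / [m²] = m⁻²·cd
  (29.32 cd) / (252 m^2):  [cd] / [m²] = m⁻²·cd
Every term reduces to m⁻²·cd.

Yes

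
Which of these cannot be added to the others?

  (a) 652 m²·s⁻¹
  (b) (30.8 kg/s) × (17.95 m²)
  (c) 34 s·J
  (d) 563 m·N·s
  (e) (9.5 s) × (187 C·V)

(a)

Expand each in SI base units:
  (a) m²·s⁻¹
  (b) [kg·s⁻¹] · [m²] = kg·m²·s⁻¹
  (c) J·s = N·m·s = kg·m²·s⁻¹
  (d) N·m·s = kg·m·s⁻²·m·s = kg·m²·s⁻¹
  (e) [s] · [kg·m²·s⁻²] = kg·m²·s⁻¹
All reduce to kg·m²·s⁻¹ except (a), which is m²·s⁻¹.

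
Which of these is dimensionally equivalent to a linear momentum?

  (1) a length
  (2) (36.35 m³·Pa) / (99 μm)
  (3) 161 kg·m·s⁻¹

(3)

Reference: [linear momentum] = kg·m·s⁻¹.
Each option:
  (1) [length] = m
  (2) [kg·m²·s⁻²] / [m] = kg·m·s⁻²
  (3) kg·m·s⁻¹  ← same
Only (3) matches kg·m·s⁻¹.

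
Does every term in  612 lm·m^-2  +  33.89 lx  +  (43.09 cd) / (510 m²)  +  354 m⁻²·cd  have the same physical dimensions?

Reduce each to base SI dimensions:
  612 lm·m^-2:  lm·m⁻² = cd·m⁻² = m⁻²·cd
  33.89 lx:  lx = lm·m⁻² = m⁻²·cd
  (43.09 cd) / (510 m²):  [cd] / [m²] = m⁻²·cd
  354 m⁻²·cd:  m⁻²·cd
Every term reduces to m⁻²·cd.

Yes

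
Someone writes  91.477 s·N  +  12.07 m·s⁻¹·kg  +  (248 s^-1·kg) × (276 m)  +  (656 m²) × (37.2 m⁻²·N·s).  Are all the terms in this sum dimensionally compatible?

Yes

Work out the base dimensions of each:
  91.477 s·N:  N·s = kg·m·s⁻²·s = kg·m·s⁻¹
  12.07 m·s⁻¹·kg:  kg·m·s⁻¹
  (248 s^-1·kg) × (276 m):  [kg·s⁻¹] · [m] = kg·m·s⁻¹
  (656 m²) × (37.2 m⁻²·N·s):  [m²] · [kg·m⁻¹·s⁻¹] = kg·m·s⁻¹
Every term reduces to kg·m·s⁻¹.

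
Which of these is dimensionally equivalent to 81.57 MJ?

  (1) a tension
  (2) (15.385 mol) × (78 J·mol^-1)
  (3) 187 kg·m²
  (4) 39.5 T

Reference: J = N·m = kg·m²·s⁻².
Each option:
  (1) [tension] = kg·m·s⁻²
  (2) [mol] · [kg·m²·s⁻²·mol⁻¹] = kg·m²·s⁻²  ← same
  (3) kg·m²
  (4) T = Wb·m⁻² = kg·s⁻²·A⁻¹
Only (2) matches kg·m²·s⁻².

(2)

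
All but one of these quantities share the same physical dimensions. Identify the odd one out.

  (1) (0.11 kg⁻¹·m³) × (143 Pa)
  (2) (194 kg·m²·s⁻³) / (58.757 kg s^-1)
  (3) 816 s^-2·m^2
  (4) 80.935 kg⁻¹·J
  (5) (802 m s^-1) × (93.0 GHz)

Dimensions:
  (1) [kg⁻¹·m³] · [kg·m⁻¹·s⁻²] = m²·s⁻²
  (2) [kg·m²·s⁻³] / [kg·s⁻¹] = m²·s⁻²
  (3) m²·s⁻²
  (4) J·kg⁻¹ = N·m·kg⁻¹ = m²·s⁻²
  (5) [m·s⁻¹] · [s⁻¹] = m·s⁻²
All reduce to m²·s⁻² except (5), which is m·s⁻².

(5)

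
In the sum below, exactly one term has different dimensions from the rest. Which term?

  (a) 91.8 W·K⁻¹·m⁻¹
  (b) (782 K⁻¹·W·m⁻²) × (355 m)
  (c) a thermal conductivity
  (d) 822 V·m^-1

Reduce each to base SI dimensions:
  (a) W·m⁻¹·K⁻¹ = J·s⁻¹·m⁻¹·K⁻¹ = kg·m·s⁻³·K⁻¹
  (b) [kg·s⁻³·K⁻¹] · [m] = kg·m·s⁻³·K⁻¹
  (c) [thermal conductivity] = kg·m·s⁻³·K⁻¹
  (d) V·m⁻¹ = J·C⁻¹·m⁻¹ = kg·m·s⁻³·A⁻¹
All reduce to kg·m·s⁻³·K⁻¹ except (d), which is kg·m·s⁻³·A⁻¹.

(d)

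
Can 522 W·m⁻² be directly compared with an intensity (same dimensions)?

Dimensions:
  522 W·m⁻²:  W·m⁻² = J·s⁻¹·m⁻² = kg·s⁻³
  an intensity:  [intensity] = kg·s⁻³
Both are kg·s⁻³, so they have the same dimensions and can be added.

Yes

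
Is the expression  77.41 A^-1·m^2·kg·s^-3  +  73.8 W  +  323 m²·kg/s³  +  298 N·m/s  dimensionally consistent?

No

Reduce each to base SI dimensions:
  77.41 A^-1·m^2·kg·s^-3:  kg·m²·s⁻³·A⁻¹
  73.8 W:  W = J·s⁻¹ = kg·m²·s⁻³
  323 m²·kg/s³:  kg·m²·s⁻³
  298 N·m/s:  N·m·s⁻¹ = kg·m·s⁻²·m·s⁻¹ = kg·m²·s⁻³
The terms do not share a single dimension (kg·m²·s⁻³ vs kg·m²·s⁻³·A⁻¹).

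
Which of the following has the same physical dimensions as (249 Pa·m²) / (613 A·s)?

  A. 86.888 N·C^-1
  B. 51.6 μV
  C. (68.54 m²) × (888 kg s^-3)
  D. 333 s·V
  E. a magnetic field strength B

A.

Reference: [kg·m·s⁻²] / [s·A] = kg·m·s⁻³·A⁻¹.
Each option:
  A. N·C⁻¹ = kg·m·s⁻²·(s·A)⁻¹ = kg·m·s⁻³·A⁻¹  ← same
  B. V = J·C⁻¹ = kg·m²·s⁻³·A⁻¹
  C. [m²] · [kg·s⁻³] = kg·m²·s⁻³
  D. V·s = J·C⁻¹·s = kg·m²·s⁻²·A⁻¹
  E. [magnetic field strength B] = kg·s⁻²·A⁻¹
Only A. matches kg·m·s⁻³·A⁻¹.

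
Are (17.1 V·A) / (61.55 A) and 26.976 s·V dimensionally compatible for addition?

No

Expand each in SI base units:
  (17.1 V·A) / (61.55 A):  [kg·m²·s⁻³] / [A] = kg·m²·s⁻³·A⁻¹
  26.976 s·V:  V·s = J·C⁻¹·s = kg·m²·s⁻²·A⁻¹
kg·m²·s⁻³·A⁻¹ ≠ kg·m²·s⁻²·A⁻¹, so they cannot be added.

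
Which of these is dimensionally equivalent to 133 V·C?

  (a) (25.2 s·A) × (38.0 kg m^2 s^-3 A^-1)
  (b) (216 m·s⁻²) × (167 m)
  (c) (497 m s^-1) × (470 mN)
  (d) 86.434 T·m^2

(a)

Reference: C·V = s·A·J·C⁻¹ = kg·m²·s⁻².
Each option:
  (a) [s·A] · [kg·m²·s⁻³·A⁻¹] = kg·m²·s⁻²  ← same
  (b) [m·s⁻²] · [m] = m²·s⁻²
  (c) [m·s⁻¹] · [kg·m·s⁻²] = kg·m²·s⁻³
  (d) T·m² = Wb·m⁻²·m² = kg·m²·s⁻²·A⁻¹
Only (a) matches kg·m²·s⁻².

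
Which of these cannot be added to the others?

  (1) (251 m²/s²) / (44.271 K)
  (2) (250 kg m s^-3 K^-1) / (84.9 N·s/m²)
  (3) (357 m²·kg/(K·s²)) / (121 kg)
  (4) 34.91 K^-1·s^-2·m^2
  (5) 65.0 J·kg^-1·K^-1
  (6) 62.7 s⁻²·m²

(6)

Expand each in SI base units:
  (1) [m²·s⁻²] / [K] = m²·s⁻²·K⁻¹
  (2) [kg·m·s⁻³·K⁻¹] / [kg·m⁻¹·s⁻¹] = m²·s⁻²·K⁻¹
  (3) [kg·m²·s⁻²·K⁻¹] / [kg] = m²·s⁻²·K⁻¹
  (4) m²·s⁻²·K⁻¹
  (5) J·kg⁻¹·K⁻¹ = N·m·kg⁻¹·K⁻¹ = m²·s⁻²·K⁻¹
  (6) m²·s⁻²
All reduce to m²·s⁻²·K⁻¹ except (6), which is m²·s⁻².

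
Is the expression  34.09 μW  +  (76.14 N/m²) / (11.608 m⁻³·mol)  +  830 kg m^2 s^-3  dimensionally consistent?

No

Expand each in SI base units:
  34.09 μW:  W = J·s⁻¹ = kg·m²·s⁻³
  (76.14 N/m²) / (11.608 m⁻³·mol):  [kg·m⁻¹·s⁻²] / [m⁻³·mol] = kg·m²·s⁻²·mol⁻¹
  830 kg m^2 s^-3:  kg·m²·s⁻³
The terms do not share a single dimension (kg·m²·s⁻²·mol⁻¹ vs kg·m²·s⁻³).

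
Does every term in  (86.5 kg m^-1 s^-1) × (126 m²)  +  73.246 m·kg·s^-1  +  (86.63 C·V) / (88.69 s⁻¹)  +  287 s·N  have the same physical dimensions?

Work out the base dimensions of each:
  (86.5 kg m^-1 s^-1) × (126 m²):  [kg·m⁻¹·s⁻¹] · [m²] = kg·m·s⁻¹
  73.246 m·kg·s^-1:  kg·m·s⁻¹
  (86.63 C·V) / (88.69 s⁻¹):  [kg·m²·s⁻²] / [s⁻¹] = kg·m²·s⁻¹
  287 s·N:  N·s = kg·m·s⁻²·s = kg·m·s⁻¹
The terms do not share a single dimension (kg·m²·s⁻¹ vs kg·m·s⁻¹).

No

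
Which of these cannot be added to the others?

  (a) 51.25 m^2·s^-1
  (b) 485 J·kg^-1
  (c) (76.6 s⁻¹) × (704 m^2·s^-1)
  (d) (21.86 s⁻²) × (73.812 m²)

(a)

Reduce each to base SI dimensions:
  (a) m²·s⁻¹
  (b) J·kg⁻¹ = N·m·kg⁻¹ = m²·s⁻²
  (c) [s⁻¹] · [m²·s⁻¹] = m²·s⁻²
  (d) [s⁻²] · [m²] = m²·s⁻²
All reduce to m²·s⁻² except (a), which is m²·s⁻¹.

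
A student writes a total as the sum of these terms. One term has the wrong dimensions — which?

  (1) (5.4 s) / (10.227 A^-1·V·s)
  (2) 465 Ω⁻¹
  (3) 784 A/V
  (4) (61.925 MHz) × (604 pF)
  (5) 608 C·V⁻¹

(5)

In SI base units:
  (1) [s] / [kg·m²·s⁻²·A⁻²] = kg⁻¹·m⁻²·s³·A²
  (2) Ω⁻¹ = (V·A⁻¹)⁻¹ = kg⁻¹·m⁻²·s³·A²
  (3) A·V⁻¹ = A·(J·C⁻¹)⁻¹ = kg⁻¹·m⁻²·s³·A²
  (4) [s⁻¹] · [kg⁻¹·m⁻²·s⁴·A²] = kg⁻¹·m⁻²·s³·A²
  (5) C·V⁻¹ = s·A·(J·C⁻¹)⁻¹ = kg⁻¹·m⁻²·s⁴·A²
All reduce to kg⁻¹·m⁻²·s³·A² except (5), which is kg⁻¹·m⁻²·s⁴·A².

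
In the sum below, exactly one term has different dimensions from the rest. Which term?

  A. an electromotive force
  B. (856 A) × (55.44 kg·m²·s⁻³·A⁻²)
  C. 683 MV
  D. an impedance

Expand each in SI base units:
  A. [electromotive force] = kg·m²·s⁻³·A⁻¹
  B. [A] · [kg·m²·s⁻³·A⁻²] = kg·m²·s⁻³·A⁻¹
  C. V = J·C⁻¹ = kg·m²·s⁻³·A⁻¹
  D. [impedance] = kg·m²·s⁻³·A⁻²
All reduce to kg·m²·s⁻³·A⁻¹ except D., which is kg·m²·s⁻³·A⁻².

D.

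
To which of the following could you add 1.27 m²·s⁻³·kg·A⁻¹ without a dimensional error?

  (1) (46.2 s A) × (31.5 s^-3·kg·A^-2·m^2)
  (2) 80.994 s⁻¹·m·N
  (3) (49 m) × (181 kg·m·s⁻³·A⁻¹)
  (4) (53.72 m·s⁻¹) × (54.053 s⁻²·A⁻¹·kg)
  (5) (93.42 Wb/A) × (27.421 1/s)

(3)

Reference: kg·m²·s⁻³·A⁻¹.
Each option:
  (1) [s·A] · [kg·m²·s⁻³·A⁻²] = kg·m²·s⁻²·A⁻¹
  (2) N·m·s⁻¹ = kg·m·s⁻²·m·s⁻¹ = kg·m²·s⁻³
  (3) [m] · [kg·m·s⁻³·A⁻¹] = kg·m²·s⁻³·A⁻¹  ← same
  (4) [m·s⁻¹] · [kg·s⁻²·A⁻¹] = kg·m·s⁻³·A⁻¹
  (5) [kg·m²·s⁻²·A⁻²] · [s⁻¹] = kg·m²·s⁻³·A⁻²
Only (3) matches kg·m²·s⁻³·A⁻¹.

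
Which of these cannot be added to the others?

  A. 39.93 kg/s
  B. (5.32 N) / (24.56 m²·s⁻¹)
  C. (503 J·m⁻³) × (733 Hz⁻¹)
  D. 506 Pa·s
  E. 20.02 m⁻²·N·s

Work out the base dimensions of each:
  A. kg·s⁻¹
  B. [kg·m·s⁻²] / [m²·s⁻¹] = kg·m⁻¹·s⁻¹
  C. [kg·m⁻¹·s⁻²] · [s] = kg·m⁻¹·s⁻¹
  D. Pa·s = N·m⁻²·s = kg·m⁻¹·s⁻¹
  E. N·s·m⁻² = kg·m·s⁻²·s·m⁻² = kg·m⁻¹·s⁻¹
All reduce to kg·m⁻¹·s⁻¹ except A., which is kg·s⁻¹.

A.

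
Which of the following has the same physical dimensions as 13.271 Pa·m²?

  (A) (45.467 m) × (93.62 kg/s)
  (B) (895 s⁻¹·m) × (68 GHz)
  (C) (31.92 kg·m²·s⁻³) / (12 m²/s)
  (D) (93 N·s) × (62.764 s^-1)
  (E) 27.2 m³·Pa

Reference: Pa·m² = N·m⁻²·m² = kg·m·s⁻².
Each option:
  (A) [m] · [kg·s⁻¹] = kg·m·s⁻¹
  (B) [m·s⁻¹] · [s⁻¹] = m·s⁻²
  (C) [kg·m²·s⁻³] / [m²·s⁻¹] = kg·s⁻²
  (D) [kg·m·s⁻¹] · [s⁻¹] = kg·m·s⁻²  ← same
  (E) Pa·m³ = N·m⁻²·m³ = kg·m²·s⁻²
Only (D) matches kg·m·s⁻².

(D)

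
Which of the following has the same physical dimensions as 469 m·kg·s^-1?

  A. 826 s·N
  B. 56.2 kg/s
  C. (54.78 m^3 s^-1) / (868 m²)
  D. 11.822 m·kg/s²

Reference: kg·m·s⁻¹.
Each option:
  A. N·s = kg·m·s⁻²·s = kg·m·s⁻¹  ← same
  B. kg·s⁻¹
  C. [m³·s⁻¹] / [m²] = m·s⁻¹
  D. kg·m·s⁻²
Only A. matches kg·m·s⁻¹.

A.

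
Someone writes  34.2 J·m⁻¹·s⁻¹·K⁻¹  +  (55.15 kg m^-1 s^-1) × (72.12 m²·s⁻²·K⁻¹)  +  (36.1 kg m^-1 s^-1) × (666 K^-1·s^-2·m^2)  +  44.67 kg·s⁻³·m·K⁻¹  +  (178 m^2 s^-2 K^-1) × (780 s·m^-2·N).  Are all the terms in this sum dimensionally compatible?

Yes

Work out the base dimensions of each:
  34.2 J·m⁻¹·s⁻¹·K⁻¹:  J·s⁻¹·m⁻¹·K⁻¹ = N·m·s⁻¹·m⁻¹·K⁻¹ = kg·m·s⁻³·K⁻¹
  (55.15 kg m^-1 s^-1) × (72.12 m²·s⁻²·K⁻¹):  [kg·m⁻¹·s⁻¹] · [m²·s⁻²·K⁻¹] = kg·m·s⁻³·K⁻¹
  (36.1 kg m^-1 s^-1) × (666 K^-1·s^-2·m^2):  [kg·m⁻¹·s⁻¹] · [m²·s⁻²·K⁻¹] = kg·m·s⁻³·K⁻¹
  44.67 kg·s⁻³·m·K⁻¹:  kg·m·s⁻³·K⁻¹
  (178 m^2 s^-2 K^-1) × (780 s·m^-2·N):  [m²·s⁻²·K⁻¹] · [kg·m⁻¹·s⁻¹] = kg·m·s⁻³·K⁻¹
Every term reduces to kg·m·s⁻³·K⁻¹.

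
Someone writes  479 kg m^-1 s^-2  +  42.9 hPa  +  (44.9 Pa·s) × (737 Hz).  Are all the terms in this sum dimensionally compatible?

Yes

In SI base units:
  479 kg m^-1 s^-2:  kg·m⁻¹·s⁻²
  42.9 hPa:  Pa = N·m⁻² = kg·m⁻¹·s⁻²
  (44.9 Pa·s) × (737 Hz):  [kg·m⁻¹·s⁻¹] · [s⁻¹] = kg·m⁻¹·s⁻²
Every term reduces to kg·m⁻¹·s⁻².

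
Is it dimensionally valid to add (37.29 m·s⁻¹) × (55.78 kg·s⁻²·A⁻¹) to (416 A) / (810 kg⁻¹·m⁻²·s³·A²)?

In SI base units:
  (37.29 m·s⁻¹) × (55.78 kg·s⁻²·A⁻¹):  [m·s⁻¹] · [kg·s⁻²·A⁻¹] = kg·m·s⁻³·A⁻¹
  (416 A) / (810 kg⁻¹·m⁻²·s³·A²):  [A] / [kg⁻¹·m⁻²·s³·A²] = kg·m²·s⁻³·A⁻¹
kg·m·s⁻³·A⁻¹ ≠ kg·m²·s⁻³·A⁻¹, so they cannot be added.

No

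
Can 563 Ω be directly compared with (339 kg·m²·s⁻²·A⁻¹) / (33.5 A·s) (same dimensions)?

Dimensions:
  563 Ω:  Ω = V·A⁻¹ = kg·m²·s⁻³·A⁻²
  (339 kg·m²·s⁻²·A⁻¹) / (33.5 A·s):  [kg·m²·s⁻²·A⁻¹] / [s·A] = kg·m²·s⁻³·A⁻²
Both are kg·m²·s⁻³·A⁻², so they have the same dimensions and can be added.

Yes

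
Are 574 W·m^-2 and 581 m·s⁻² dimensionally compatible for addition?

No

Dimensions:
  574 W·m^-2:  W·m⁻² = J·s⁻¹·m⁻² = kg·s⁻³
  581 m·s⁻²:  m·s⁻²
kg·s⁻³ ≠ m·s⁻², so they cannot be added.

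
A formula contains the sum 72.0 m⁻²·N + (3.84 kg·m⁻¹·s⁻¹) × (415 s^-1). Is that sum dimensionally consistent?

Expand each in SI base units:
  72.0 m⁻²·N:  N·m⁻² = kg·m·s⁻²·m⁻² = kg·m⁻¹·s⁻²
  (3.84 kg·m⁻¹·s⁻¹) × (415 s^-1):  [kg·m⁻¹·s⁻¹] · [s⁻¹] = kg·m⁻¹·s⁻²
Both are kg·m⁻¹·s⁻², so they have the same dimensions and can be added.

Yes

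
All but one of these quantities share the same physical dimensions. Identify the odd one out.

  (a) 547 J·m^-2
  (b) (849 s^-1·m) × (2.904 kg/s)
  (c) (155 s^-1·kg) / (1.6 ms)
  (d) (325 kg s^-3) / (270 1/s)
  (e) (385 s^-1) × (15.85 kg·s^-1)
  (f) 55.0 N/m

(b)

Expand each in SI base units:
  (a) J·m⁻² = N·m·m⁻² = kg·s⁻²
  (b) [m·s⁻¹] · [kg·s⁻¹] = kg·m·s⁻²
  (c) [kg·s⁻¹] / [s] = kg·s⁻²
  (d) [kg·s⁻³] / [s⁻¹] = kg·s⁻²
  (e) [s⁻¹] · [kg·s⁻¹] = kg·s⁻²
  (f) N·m⁻¹ = kg·m·s⁻²·m⁻¹ = kg·s⁻²
All reduce to kg·s⁻² except (b), which is kg·m·s⁻².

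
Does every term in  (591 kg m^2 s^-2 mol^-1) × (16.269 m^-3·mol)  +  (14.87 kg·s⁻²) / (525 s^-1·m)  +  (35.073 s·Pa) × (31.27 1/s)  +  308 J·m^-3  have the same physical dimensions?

No

Work out the base dimensions of each:
  (591 kg m^2 s^-2 mol^-1) × (16.269 m^-3·mol):  [kg·m²·s⁻²·mol⁻¹] · [m⁻³·mol] = kg·m⁻¹·s⁻²
  (14.87 kg·s⁻²) / (525 s^-1·m):  [kg·s⁻²] / [m·s⁻¹] = kg·m⁻¹·s⁻¹
  (35.073 s·Pa) × (31.27 1/s):  [kg·m⁻¹·s⁻¹] · [s⁻¹] = kg·m⁻¹·s⁻²
  308 J·m^-3:  J·m⁻³ = N·m·m⁻³ = kg·m⁻¹·s⁻²
The terms do not share a single dimension (kg·m⁻¹·s⁻² vs kg·m⁻¹·s⁻¹).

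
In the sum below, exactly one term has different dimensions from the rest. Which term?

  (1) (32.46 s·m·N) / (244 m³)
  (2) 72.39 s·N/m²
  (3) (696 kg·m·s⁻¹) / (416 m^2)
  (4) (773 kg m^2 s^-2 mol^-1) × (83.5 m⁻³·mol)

(4)

Reduce each to base SI dimensions:
  (1) [kg·m²·s⁻¹] / [m³] = kg·m⁻¹·s⁻¹
  (2) N·s·m⁻² = kg·m·s⁻²·s·m⁻² = kg·m⁻¹·s⁻¹
  (3) [kg·m·s⁻¹] / [m²] = kg·m⁻¹·s⁻¹
  (4) [kg·m²·s⁻²·mol⁻¹] · [m⁻³·mol] = kg·m⁻¹·s⁻²
All reduce to kg·m⁻¹·s⁻¹ except (4), which is kg·m⁻¹·s⁻².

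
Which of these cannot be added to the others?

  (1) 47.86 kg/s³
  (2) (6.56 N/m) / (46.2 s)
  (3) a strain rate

Dimensions:
  (1) kg·s⁻³
  (2) [kg·s⁻²] / [s] = kg·s⁻³
  (3) [strain rate] = s⁻¹
All reduce to kg·s⁻³ except (3), which is s⁻¹.

(3)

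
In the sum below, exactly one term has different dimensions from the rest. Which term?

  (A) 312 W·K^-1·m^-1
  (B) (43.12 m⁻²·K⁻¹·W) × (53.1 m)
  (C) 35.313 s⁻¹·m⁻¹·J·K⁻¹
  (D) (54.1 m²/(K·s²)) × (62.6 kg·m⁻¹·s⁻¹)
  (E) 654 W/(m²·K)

In SI base units:
  (A) W·m⁻¹·K⁻¹ = J·s⁻¹·m⁻¹·K⁻¹ = kg·m·s⁻³·K⁻¹
  (B) [kg·s⁻³·K⁻¹] · [m] = kg·m·s⁻³·K⁻¹
  (C) J·s⁻¹·m⁻¹·K⁻¹ = N·m·s⁻¹·m⁻¹·K⁻¹ = kg·m·s⁻³·K⁻¹
  (D) [m²·s⁻²·K⁻¹] · [kg·m⁻¹·s⁻¹] = kg·m·s⁻³·K⁻¹
  (E) W·m⁻²·K⁻¹ = J·s⁻¹·m⁻²·K⁻¹ = kg·s⁻³·K⁻¹
All reduce to kg·m·s⁻³·K⁻¹ except (E), which is kg·s⁻³·K⁻¹.

(E)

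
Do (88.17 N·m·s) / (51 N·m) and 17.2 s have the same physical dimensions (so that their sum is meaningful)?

Yes

Dimensions:
  (88.17 N·m·s) / (51 N·m):  [kg·m²·s⁻¹] / [kg·m²·s⁻²] = s
  17.2 s:  s
Both are s, so they have the same dimensions and can be added.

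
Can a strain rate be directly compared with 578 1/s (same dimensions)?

Yes

Expand each in SI base units:
  a strain rate:  [strain rate] = s⁻¹
  578 1/s:  s⁻¹
Both are s⁻¹, so they have the same dimensions and can be added.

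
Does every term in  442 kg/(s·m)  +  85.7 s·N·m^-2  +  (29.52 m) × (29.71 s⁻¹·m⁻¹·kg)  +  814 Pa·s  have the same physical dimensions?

Dimensions:
  442 kg/(s·m):  kg·m⁻¹·s⁻¹
  85.7 s·N·m^-2:  N·s·m⁻² = kg·m·s⁻²·s·m⁻² = kg·m⁻¹·s⁻¹
  (29.52 m) × (29.71 s⁻¹·m⁻¹·kg):  [m] · [kg·m⁻¹·s⁻¹] = kg·s⁻¹
  814 Pa·s:  Pa·s = N·m⁻²·s = kg·m⁻¹·s⁻¹
The terms do not share a single dimension (kg·m⁻¹·s⁻¹ vs kg·s⁻¹).

No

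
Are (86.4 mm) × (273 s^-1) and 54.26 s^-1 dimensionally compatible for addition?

No

Expand each in SI base units:
  (86.4 mm) × (273 s^-1):  [m] · [s⁻¹] = m·s⁻¹
  54.26 s^-1:  s⁻¹
m·s⁻¹ ≠ s⁻¹, so they cannot be added.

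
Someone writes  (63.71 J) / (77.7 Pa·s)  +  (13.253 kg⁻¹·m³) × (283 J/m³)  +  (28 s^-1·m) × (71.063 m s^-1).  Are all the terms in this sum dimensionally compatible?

Expand each in SI base units:
  (63.71 J) / (77.7 Pa·s):  [kg·m²·s⁻²] / [kg·m⁻¹·s⁻¹] = m³·s⁻¹
  (13.253 kg⁻¹·m³) × (283 J/m³):  [kg⁻¹·m³] · [kg·m⁻¹·s⁻²] = m²·s⁻²
  (28 s^-1·m) × (71.063 m s^-1):  [m·s⁻¹] · [m·s⁻¹] = m²·s⁻²
The terms do not share a single dimension (m²·s⁻² vs m³·s⁻¹).

No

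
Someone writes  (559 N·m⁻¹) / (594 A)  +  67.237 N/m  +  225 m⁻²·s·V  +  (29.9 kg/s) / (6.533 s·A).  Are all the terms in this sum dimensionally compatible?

No

Expand each in SI base units:
  (559 N·m⁻¹) / (594 A):  [kg·s⁻²] / [A] = kg·s⁻²·A⁻¹
  67.237 N/m:  N·m⁻¹ = kg·m·s⁻²·m⁻¹ = kg·s⁻²
  225 m⁻²·s·V:  V·s·m⁻² = J·C⁻¹·s·m⁻² = kg·s⁻²·A⁻¹
  (29.9 kg/s) / (6.533 s·A):  [kg·s⁻¹] / [s·A] = kg·s⁻²·A⁻¹
The terms do not share a single dimension (kg·s⁻² vs kg·s⁻²·A⁻¹).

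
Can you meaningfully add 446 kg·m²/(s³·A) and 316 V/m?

No

Dimensions:
  446 kg·m²/(s³·A):  kg·m²·s⁻³·A⁻¹
  316 V/m:  V·m⁻¹ = J·C⁻¹·m⁻¹ = kg·m·s⁻³·A⁻¹
kg·m²·s⁻³·A⁻¹ ≠ kg·m·s⁻³·A⁻¹, so they cannot be added.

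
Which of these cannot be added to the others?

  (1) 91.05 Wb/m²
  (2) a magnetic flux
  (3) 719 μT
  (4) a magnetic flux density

(2)

Work out the base dimensions of each:
  (1) Wb·m⁻² = V·s·m⁻² = kg·s⁻²·A⁻¹
  (2) [magnetic flux] = kg·m²·s⁻²·A⁻¹
  (3) T = Wb·m⁻² = kg·s⁻²·A⁻¹
  (4) [magnetic flux density] = kg·s⁻²·A⁻¹
All reduce to kg·s⁻²·A⁻¹ except (2), which is kg·m²·s⁻²·A⁻¹.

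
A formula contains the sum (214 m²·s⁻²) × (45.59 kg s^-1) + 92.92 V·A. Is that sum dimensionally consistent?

Dimensions:
  (214 m²·s⁻²) × (45.59 kg s^-1):  [m²·s⁻²] · [kg·s⁻¹] = kg·m²·s⁻³
  92.92 V·A:  V·A = J·C⁻¹·A = kg·m²·s⁻³
Both are kg·m²·s⁻³, so they have the same dimensions and can be added.

Yes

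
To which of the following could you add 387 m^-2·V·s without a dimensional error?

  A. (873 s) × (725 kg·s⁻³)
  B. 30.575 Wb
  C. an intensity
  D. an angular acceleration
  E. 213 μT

E.

Reference: V·s·m⁻² = J·C⁻¹·s·m⁻² = kg·s⁻²·A⁻¹.
Each option:
  A. [s] · [kg·s⁻³] = kg·s⁻²
  B. Wb = V·s = kg·m²·s⁻²·A⁻¹
  C. [intensity] = kg·s⁻³
  D. [angular acceleration] = s⁻²
  E. T = Wb·m⁻² = kg·s⁻²·A⁻¹  ← same
Only E. matches kg·s⁻²·A⁻¹.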